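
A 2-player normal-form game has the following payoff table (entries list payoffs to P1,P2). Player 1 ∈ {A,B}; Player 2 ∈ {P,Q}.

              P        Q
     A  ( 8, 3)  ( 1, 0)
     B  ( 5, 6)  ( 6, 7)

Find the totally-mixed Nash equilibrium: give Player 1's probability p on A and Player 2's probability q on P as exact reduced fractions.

p=1/4, q=5/8

P1 indiff ⇒ q·8+(1-q)·1 = q·5+(1-q)·6 ⇒ q(3) = (1-q)(5) ⇒ q = 5/8
P2 indiff ⇒ p·3+(1-p)·6 = p·0+(1-p)·7 ⇒ p(3) = (1-p)(1) ⇒ p = 1/4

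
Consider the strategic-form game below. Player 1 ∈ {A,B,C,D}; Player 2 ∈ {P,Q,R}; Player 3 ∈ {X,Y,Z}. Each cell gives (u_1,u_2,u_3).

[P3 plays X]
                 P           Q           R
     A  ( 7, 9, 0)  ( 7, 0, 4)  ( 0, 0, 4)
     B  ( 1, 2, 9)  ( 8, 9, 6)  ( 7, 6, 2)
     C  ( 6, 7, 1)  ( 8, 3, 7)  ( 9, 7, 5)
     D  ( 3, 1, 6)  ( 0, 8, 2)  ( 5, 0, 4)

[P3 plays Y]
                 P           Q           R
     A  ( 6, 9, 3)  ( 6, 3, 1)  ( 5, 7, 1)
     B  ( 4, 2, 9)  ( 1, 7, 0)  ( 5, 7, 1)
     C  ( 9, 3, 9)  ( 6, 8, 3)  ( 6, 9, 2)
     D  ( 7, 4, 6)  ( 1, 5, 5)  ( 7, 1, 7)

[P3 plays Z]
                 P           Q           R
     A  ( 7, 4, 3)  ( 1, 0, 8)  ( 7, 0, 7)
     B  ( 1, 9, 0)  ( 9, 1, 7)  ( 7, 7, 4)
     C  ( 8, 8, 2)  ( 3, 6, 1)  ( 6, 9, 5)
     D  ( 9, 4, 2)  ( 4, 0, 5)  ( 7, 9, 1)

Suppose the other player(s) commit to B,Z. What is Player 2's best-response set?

u_2(P vs B,Z) = 9
u_2(Q vs B,Z) = 1
u_2(R vs B,Z) = 7
max payoff 9 at {P}

BR_2 = {P}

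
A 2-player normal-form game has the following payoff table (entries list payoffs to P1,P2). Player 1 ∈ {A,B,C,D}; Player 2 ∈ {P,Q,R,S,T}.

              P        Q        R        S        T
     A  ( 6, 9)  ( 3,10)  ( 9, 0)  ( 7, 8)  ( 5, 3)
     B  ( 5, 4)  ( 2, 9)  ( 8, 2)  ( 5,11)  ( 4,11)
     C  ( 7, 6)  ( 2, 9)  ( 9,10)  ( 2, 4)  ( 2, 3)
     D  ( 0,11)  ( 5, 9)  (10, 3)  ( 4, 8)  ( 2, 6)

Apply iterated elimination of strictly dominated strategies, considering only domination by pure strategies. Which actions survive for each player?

P1 drop B (A beats it: P:6>5 Q:3>2 R:9>8 S:7>5 T:5>4)
P2 drop S (P beats it: A:9>8 C:6>4 D:11>8)
P2 drop T (P beats it: A:9>3 C:6>3 D:11>6)
P1→{A,C,D} P2→{P,Q,R}

Survivors P1:{A,C,D} P2:{P,Q,R}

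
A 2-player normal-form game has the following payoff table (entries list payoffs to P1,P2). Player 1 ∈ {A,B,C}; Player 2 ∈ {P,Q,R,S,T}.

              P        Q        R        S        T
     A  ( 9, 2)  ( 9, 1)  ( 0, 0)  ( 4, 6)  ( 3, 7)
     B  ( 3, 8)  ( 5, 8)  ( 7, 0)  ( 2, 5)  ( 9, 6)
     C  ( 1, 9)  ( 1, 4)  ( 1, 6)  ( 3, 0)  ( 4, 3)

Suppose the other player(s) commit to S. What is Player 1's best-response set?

u_1(A vs S) = 4
u_1(B vs S) = 2
u_1(C vs S) = 3
max payoff 4 at {A}

P1 best: {A}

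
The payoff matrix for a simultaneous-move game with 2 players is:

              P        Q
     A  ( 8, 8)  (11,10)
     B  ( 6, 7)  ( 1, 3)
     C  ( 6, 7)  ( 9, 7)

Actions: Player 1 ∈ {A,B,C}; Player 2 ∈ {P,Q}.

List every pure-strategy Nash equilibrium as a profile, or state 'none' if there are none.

PSNE = {(A,Q)}

(A,P): not NE [P2→Q gives 10>8]
(A,Q): NE
(B,P): not NE [P1→A gives 8>6]
(B,Q): not NE [P1→A gives 11>1; P2→P gives 7>3]
(C,P): not NE [P1→A gives 8>6]
(C,Q): not NE [P1→A gives 11>9]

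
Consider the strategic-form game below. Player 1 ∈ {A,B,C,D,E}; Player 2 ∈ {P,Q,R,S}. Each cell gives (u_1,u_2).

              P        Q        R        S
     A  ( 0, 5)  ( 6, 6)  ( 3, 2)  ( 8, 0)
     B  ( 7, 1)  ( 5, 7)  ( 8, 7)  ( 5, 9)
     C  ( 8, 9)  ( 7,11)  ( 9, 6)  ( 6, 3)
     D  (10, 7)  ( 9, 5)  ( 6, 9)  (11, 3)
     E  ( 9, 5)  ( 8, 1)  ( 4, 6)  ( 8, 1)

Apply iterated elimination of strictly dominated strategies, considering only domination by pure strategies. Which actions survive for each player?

P1 drop A (D beats it: P:10>0 Q:9>6 R:6>3 S:11>8)
P1 drop B (C beats it: P:8>7 Q:7>5 R:9>8 S:6>5)
P1 drop E (D beats it: P:10>9 Q:9>8 R:6>4 S:11>8)
P2 drop S (P beats it: C:9>3 D:7>3)
P1→{C,D} P2→{P,Q,R}

Survivors P1:{C,D} P2:{P,Q,R}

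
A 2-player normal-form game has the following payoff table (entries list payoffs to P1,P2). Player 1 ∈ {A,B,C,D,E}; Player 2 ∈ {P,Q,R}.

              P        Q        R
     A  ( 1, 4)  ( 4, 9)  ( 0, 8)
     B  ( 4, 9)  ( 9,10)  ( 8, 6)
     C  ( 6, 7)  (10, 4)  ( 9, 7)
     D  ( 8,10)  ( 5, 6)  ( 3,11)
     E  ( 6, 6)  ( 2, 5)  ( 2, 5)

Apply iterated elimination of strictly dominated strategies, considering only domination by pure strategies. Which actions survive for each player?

P1 drop A (B beats it: P:4>1 Q:9>4 R:8>0)
P1 drop B (C beats it: P:6>4 Q:10>9 R:9>8)
P1 drop E (D beats it: P:8>6 Q:5>2 R:3>2)
P2 drop Q (P beats it: C:7>4 D:10>6)
P1→{C,D} P2→{P,R}

IESDS → P1:{C,D} P2:{P,R}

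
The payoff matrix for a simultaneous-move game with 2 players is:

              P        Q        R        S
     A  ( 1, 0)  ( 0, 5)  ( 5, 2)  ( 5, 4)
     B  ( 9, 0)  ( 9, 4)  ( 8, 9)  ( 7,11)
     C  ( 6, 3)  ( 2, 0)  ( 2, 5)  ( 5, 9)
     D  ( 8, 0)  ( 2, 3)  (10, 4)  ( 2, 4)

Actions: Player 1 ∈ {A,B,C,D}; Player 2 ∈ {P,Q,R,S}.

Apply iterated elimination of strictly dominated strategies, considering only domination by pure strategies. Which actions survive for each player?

Survivors P1:{B,D} P2:{R,S}

P1 drop A (B beats it: P:9>1 Q:9>0 R:8>5 S:7>5)
P1 drop C (B beats it: P:9>6 Q:9>2 R:8>2 S:7>5)
P2 drop P (Q beats it: B:4>0 D:3>0)
P2 drop Q (R beats it: B:9>4 D:4>3)
P1→{B,D} P2→{R,S}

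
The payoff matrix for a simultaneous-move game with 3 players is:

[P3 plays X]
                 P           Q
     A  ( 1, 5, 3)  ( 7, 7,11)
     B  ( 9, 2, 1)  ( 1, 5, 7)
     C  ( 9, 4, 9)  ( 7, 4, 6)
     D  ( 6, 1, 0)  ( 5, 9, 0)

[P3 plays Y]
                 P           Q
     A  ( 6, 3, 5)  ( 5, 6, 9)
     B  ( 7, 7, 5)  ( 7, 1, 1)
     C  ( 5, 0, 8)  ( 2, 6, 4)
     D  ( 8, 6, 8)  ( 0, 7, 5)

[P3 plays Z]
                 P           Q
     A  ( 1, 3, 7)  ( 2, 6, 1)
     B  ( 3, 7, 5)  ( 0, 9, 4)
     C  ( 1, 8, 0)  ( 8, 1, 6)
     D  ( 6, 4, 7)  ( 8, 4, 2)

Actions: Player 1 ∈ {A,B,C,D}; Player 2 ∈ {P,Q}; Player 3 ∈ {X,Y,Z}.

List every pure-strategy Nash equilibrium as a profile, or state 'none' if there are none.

NE set: (A,Q,X), (C,P,X), (C,Q,X)

(A,P,X): not NE [P1→C gives 9>1; P2→Q gives 7>5; P3→Z gives 7>3]
(A,P,Y): not NE [P1→D gives 8>6; P2→Q gives 6>3; P3→Z gives 7>5]
(A,P,Z): not NE [P1→D gives 6>1; P2→Q gives 6>3]
(A,Q,X): NE
(A,Q,Y): not NE [P1→B gives 7>5; P3→X gives 11>9]
(A,Q,Z): not NE [P1→D gives 8>2; P3→X gives 11>1]
(B,P,X): not NE [P2→Q gives 5>2; P3→Z gives 5>1]
(B,P,Y): not NE [P1→D gives 8>7]
(B,P,Z): not NE [P1→D gives 6>3; P2→Q gives 9>7]
(B,Q,X): not NE [P1→C gives 7>1]
(B,Q,Y): not NE [P2→P gives 7>1; P3→X gives 7>1]
(B,Q,Z): not NE [P1→D gives 8>0; P3→X gives 7>4]
(C,P,X): NE
(C,P,Y): not NE [P1→D gives 8>5; P2→Q gives 6>0; P3→X gives 9>8]
(C,P,Z): not NE [P1→D gives 6>1; P3→X gives 9>0]
(C,Q,X): NE
(C,Q,Y): not NE [P1→B gives 7>2; P3→Z gives 6>4]
(C,Q,Z): not NE [P2→P gives 8>1]
(D,P,X): not NE [P1→C gives 9>6; P2→Q gives 9>1; P3→Y gives 8>0]
(D,P,Y): not NE [P2→Q gives 7>6]
(D,P,Z): not NE [P3→Y gives 8>7]
(D,Q,X): not NE [P1→C gives 7>5; P3→Y gives 5>0]
(D,Q,Y): not NE [P1→B gives 7>0]
(D,Q,Z): not NE [P3→Y gives 5>2]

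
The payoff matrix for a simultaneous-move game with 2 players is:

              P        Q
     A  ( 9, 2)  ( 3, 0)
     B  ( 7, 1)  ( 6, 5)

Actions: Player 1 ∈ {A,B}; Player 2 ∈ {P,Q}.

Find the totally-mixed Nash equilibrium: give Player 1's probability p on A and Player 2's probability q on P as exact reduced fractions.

p=2/3, q=3/5

P1 indiff ⇒ q·9+(1-q)·3 = q·7+(1-q)·6 ⇒ q(2) = (1-q)(3) ⇒ q = 3/5
P2 indiff ⇒ p·2+(1-p)·1 = p·0+(1-p)·5 ⇒ p(2) = (1-p)(4) ⇒ p = 2/3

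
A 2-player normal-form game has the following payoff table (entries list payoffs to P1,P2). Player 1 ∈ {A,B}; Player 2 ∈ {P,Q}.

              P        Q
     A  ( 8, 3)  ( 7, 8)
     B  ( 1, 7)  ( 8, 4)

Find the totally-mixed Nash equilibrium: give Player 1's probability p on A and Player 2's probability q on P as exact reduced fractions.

P1 mixes 3/8 on A; P2 mixes 1/8 on P

P1 indiff ⇒ q·8+(1-q)·7 = q·1+(1-q)·8 ⇒ q(7) = (1-q)(1) ⇒ q = 1/8
P2 indiff ⇒ p·3+(1-p)·7 = p·8+(1-p)·4 ⇒ p(-5) = (1-p)(-3) ⇒ p = 3/8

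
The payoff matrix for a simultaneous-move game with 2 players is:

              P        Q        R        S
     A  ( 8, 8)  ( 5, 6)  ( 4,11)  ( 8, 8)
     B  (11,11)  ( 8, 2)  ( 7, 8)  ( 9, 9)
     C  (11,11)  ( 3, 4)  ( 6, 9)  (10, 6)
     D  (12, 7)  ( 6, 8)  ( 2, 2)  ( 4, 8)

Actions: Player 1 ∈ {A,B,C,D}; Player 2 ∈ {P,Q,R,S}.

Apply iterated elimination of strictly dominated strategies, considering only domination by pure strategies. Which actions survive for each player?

Survivors P1:{B,C,D} P2:{P,Q,S}

P1 drop A (B beats it: P:11>8 Q:8>5 R:7>4 S:9>8)
P2 drop R (P beats it: B:11>8 C:11>9 D:7>2)
P1→{B,C,D} P2→{P,Q,S}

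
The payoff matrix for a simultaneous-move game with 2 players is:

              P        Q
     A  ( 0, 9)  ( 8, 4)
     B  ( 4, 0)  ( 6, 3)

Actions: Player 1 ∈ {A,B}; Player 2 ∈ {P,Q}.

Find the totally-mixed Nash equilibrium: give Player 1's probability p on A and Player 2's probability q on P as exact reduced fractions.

(p,q) = (3/8, 1/3)

P1 indiff ⇒ q·0+(1-q)·8 = q·4+(1-q)·6 ⇒ q(-4) = (1-q)(-2) ⇒ q = 1/3
P2 indiff ⇒ p·9+(1-p)·0 = p·4+(1-p)·3 ⇒ p(5) = (1-p)(3) ⇒ p = 3/8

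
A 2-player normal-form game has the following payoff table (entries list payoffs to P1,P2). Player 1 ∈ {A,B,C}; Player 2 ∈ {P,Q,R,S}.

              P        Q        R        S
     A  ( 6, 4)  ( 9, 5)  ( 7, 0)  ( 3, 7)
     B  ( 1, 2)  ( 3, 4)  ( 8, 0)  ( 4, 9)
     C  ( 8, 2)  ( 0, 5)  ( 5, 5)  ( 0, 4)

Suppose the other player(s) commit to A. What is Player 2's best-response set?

argmax u_2 = {S}

u_2(P vs A) = 4
u_2(Q vs A) = 5
u_2(R vs A) = 0
u_2(S vs A) = 7
max payoff 7 at {S}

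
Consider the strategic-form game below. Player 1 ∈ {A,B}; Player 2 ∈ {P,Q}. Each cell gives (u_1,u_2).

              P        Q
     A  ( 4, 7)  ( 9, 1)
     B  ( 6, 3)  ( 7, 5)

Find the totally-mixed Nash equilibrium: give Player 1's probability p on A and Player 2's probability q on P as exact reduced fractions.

P1 indiff ⇒ q·4+(1-q)·9 = q·6+(1-q)·7 ⇒ q(-2) = (1-q)(-2) ⇒ q = 1/2
P2 indiff ⇒ p·7+(1-p)·3 = p·1+(1-p)·5 ⇒ p(6) = (1-p)(2) ⇒ p = 1/4

p=1/4, q=1/2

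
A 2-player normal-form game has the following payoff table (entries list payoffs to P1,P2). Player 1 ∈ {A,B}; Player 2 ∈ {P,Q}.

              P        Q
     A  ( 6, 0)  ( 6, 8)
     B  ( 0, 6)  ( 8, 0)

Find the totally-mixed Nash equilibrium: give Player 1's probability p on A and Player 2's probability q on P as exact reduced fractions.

P1 indiff ⇒ q·6+(1-q)·6 = q·0+(1-q)·8 ⇒ q(6) = (1-q)(2) ⇒ q = 1/4
P2 indiff ⇒ p·0+(1-p)·6 = p·8+(1-p)·0 ⇒ p(-8) = (1-p)(-6) ⇒ p = 3/7

P1 mixes 3/7 on A; P2 mixes 1/4 on P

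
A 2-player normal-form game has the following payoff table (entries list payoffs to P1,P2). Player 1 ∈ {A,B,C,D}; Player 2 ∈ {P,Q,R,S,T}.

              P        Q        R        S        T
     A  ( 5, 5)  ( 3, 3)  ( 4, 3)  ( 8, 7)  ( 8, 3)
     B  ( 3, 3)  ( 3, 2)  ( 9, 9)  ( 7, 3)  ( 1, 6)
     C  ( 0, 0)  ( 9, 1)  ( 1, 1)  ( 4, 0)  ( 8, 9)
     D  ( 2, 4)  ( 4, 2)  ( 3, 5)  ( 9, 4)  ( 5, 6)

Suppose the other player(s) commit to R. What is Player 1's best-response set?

argmax u_1 = {B}

u_1(A vs R) = 4
u_1(B vs R) = 9
u_1(C vs R) = 1
u_1(D vs R) = 3
max payoff 9 at {B}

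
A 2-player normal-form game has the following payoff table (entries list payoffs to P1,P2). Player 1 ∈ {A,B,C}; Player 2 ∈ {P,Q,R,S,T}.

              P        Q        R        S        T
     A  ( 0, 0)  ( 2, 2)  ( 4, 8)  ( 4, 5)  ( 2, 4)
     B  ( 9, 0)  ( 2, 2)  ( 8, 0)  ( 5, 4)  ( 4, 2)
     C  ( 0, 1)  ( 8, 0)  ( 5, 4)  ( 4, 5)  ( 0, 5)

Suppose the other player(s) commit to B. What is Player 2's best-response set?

u_2(P vs B) = 0
u_2(Q vs B) = 2
u_2(R vs B) = 0
u_2(S vs B) = 4
u_2(T vs B) = 2
max payoff 4 at {S}

argmax u_2 = {S}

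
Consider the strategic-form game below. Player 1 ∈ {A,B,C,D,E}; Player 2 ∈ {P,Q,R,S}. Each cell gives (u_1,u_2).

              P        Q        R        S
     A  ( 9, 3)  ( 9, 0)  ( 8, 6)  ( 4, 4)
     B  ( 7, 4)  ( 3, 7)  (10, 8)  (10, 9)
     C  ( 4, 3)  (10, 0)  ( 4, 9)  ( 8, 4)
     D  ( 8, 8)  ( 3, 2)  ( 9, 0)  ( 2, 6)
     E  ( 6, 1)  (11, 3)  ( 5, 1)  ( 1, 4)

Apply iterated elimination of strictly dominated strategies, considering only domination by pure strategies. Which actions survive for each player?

P2 drop Q (S beats it: A:4>0 B:9>7 C:4>0 D:6>2 E:4>3)
P1 drop C (B beats it: P:7>4 R:10>4 S:10>8)
P1 drop E (A beats it: P:9>6 R:8>5 S:4>1)
P1→{A,B,D} P2→{P,R,S}

Survivors P1:{A,B,D} P2:{P,R,S}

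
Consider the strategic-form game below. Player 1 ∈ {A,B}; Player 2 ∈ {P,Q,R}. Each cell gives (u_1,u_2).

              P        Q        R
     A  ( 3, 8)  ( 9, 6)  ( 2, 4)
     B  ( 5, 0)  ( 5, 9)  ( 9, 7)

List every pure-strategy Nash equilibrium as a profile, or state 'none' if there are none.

(A,P): not NE [P1→B gives 5>3]
(A,Q): not NE [P2→P gives 8>6]
(A,R): not NE [P1→B gives 9>2; P2→P gives 8>4]
(B,P): not NE [P2→Q gives 9>0]
(B,Q): not NE [P1→A gives 9>5]
(B,R): not NE [P2→Q gives 9>7]

Equilibria: none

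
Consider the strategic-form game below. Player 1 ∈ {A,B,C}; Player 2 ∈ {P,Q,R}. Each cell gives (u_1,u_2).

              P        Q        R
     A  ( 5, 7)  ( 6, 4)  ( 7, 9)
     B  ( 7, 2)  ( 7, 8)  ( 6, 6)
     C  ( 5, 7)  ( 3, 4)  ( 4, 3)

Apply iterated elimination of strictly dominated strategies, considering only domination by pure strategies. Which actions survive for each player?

P1 drop C (B beats it: P:7>5 Q:7>3 R:6>4)
P2 drop P (R beats it: A:9>7 B:6>2)
P1→{A,B} P2→{Q,R}

Remaining: P1:{A,B} P2:{Q,R}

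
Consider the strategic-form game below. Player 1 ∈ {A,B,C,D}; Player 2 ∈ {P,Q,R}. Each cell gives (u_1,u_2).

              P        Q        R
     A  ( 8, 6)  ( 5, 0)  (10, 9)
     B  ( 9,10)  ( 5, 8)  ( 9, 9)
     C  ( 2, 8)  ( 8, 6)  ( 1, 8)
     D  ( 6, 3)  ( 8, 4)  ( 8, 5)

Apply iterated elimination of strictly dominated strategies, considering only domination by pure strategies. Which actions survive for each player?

IESDS → P1:{A,B} P2:{P,R}

P2 drop Q (R beats it: A:9>0 B:9>8 C:8>6 D:5>4)
P1 drop C (A beats it: P:8>2 R:10>1)
P1 drop D (A beats it: P:8>6 R:10>8)
P1→{A,B} P2→{P,R}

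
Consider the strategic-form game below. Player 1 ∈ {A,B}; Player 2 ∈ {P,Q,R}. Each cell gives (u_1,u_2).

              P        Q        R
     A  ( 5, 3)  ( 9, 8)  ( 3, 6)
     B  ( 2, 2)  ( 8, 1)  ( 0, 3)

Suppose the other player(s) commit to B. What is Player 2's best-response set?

BR_2 = {R}

u_2(P vs B) = 2
u_2(Q vs B) = 1
u_2(R vs B) = 3
max payoff 3 at {R}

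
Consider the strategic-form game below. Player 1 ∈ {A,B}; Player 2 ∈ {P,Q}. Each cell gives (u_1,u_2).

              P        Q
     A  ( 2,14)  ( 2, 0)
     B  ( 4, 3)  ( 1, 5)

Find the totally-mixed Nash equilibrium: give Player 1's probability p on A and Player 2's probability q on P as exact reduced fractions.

(p,q) = (1/8, 1/3)

P1 indiff ⇒ q·2+(1-q)·2 = q·4+(1-q)·1 ⇒ q(-2) = (1-q)(-1) ⇒ q = 1/3
P2 indiff ⇒ p·14+(1-p)·3 = p·0+(1-p)·5 ⇒ p(14) = (1-p)(2) ⇒ p = 1/8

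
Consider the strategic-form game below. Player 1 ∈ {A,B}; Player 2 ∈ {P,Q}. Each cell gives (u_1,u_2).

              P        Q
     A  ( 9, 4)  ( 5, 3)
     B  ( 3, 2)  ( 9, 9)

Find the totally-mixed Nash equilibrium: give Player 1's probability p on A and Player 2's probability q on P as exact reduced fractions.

(p,q) = (7/8, 2/5)

P1 indiff ⇒ q·9+(1-q)·5 = q·3+(1-q)·9 ⇒ q(6) = (1-q)(4) ⇒ q = 2/5
P2 indiff ⇒ p·4+(1-p)·2 = p·3+(1-p)·9 ⇒ p(1) = (1-p)(7) ⇒ p = 7/8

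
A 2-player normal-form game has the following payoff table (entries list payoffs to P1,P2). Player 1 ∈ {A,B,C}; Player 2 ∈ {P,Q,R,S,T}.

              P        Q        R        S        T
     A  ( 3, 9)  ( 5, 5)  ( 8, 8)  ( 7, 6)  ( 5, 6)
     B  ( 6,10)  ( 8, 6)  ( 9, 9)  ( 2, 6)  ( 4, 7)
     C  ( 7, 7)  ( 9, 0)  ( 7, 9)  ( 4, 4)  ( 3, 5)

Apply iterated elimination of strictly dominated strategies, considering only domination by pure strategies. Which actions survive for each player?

Remaining: P1:{B,C} P2:{P,R}

P2 drop Q (P beats it: A:9>5 B:10>6 C:7>0)
P2 drop S (P beats it: A:9>6 B:10>6 C:7>4)
P2 drop T (P beats it: A:9>6 B:10>7 C:7>5)
P1 drop A (B beats it: P:6>3 R:9>8)
P1→{B,C} P2→{P,R}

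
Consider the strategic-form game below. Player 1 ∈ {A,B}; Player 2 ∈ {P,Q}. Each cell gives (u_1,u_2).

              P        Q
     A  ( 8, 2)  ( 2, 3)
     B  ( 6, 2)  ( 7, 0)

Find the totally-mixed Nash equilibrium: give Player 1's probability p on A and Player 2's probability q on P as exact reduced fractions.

p=2/3, q=5/7

P1 indiff ⇒ q·8+(1-q)·2 = q·6+(1-q)·7 ⇒ q(2) = (1-q)(5) ⇒ q = 5/7
P2 indiff ⇒ p·2+(1-p)·2 = p·3+(1-p)·0 ⇒ p(-1) = (1-p)(-2) ⇒ p = 2/3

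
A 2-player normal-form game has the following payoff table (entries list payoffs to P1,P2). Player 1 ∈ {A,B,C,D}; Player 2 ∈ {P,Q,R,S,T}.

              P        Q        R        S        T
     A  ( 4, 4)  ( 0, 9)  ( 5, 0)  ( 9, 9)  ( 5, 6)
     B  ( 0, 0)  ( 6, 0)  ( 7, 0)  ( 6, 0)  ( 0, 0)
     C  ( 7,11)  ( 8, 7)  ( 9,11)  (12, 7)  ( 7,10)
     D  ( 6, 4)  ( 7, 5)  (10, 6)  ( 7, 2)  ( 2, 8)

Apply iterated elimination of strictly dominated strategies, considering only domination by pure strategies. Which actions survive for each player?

IESDS → P1:{C,D} P2:{P,R,T}

P1 drop A (C beats it: P:7>4 Q:8>0 R:9>5 S:12>9 T:7>5)
P1 drop B (C beats it: P:7>0 Q:8>6 R:9>7 S:12>6 T:7>0)
P2 drop Q (R beats it: C:11>7 D:6>5)
P2 drop S (P beats it: C:11>7 D:4>2)
P1→{C,D} P2→{P,R,T}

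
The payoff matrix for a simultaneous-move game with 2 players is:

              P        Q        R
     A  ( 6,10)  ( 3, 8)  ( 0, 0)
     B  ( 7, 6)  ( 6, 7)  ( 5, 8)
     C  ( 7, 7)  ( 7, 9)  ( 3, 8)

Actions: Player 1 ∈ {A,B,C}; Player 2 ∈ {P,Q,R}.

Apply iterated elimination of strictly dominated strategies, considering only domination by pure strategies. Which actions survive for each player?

IESDS → P1:{B,C} P2:{Q,R}

P1 drop A (B beats it: P:7>6 Q:6>3 R:5>0)
P2 drop P (Q beats it: B:7>6 C:9>7)
P1→{B,C} P2→{Q,R}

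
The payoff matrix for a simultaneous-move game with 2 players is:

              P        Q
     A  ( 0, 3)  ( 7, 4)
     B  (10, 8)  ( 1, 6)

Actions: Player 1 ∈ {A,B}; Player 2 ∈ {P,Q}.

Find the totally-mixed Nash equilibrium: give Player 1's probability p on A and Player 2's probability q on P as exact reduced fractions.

P1 indiff ⇒ q·0+(1-q)·7 = q·10+(1-q)·1 ⇒ q(-10) = (1-q)(-6) ⇒ q = 3/8
P2 indiff ⇒ p·3+(1-p)·8 = p·4+(1-p)·6 ⇒ p(-1) = (1-p)(-2) ⇒ p = 2/3

p=2/3, q=3/8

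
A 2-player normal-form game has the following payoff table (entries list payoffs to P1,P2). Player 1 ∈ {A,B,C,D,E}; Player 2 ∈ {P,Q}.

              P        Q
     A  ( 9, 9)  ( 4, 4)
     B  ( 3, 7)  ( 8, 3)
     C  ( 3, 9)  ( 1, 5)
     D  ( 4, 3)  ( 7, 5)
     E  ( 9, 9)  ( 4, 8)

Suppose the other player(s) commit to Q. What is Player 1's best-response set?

u_1(A vs Q) = 4
u_1(B vs Q) = 8
u_1(C vs Q) = 1
u_1(D vs Q) = 7
u_1(E vs Q) = 4
max payoff 8 at {B}

P1 best: {B}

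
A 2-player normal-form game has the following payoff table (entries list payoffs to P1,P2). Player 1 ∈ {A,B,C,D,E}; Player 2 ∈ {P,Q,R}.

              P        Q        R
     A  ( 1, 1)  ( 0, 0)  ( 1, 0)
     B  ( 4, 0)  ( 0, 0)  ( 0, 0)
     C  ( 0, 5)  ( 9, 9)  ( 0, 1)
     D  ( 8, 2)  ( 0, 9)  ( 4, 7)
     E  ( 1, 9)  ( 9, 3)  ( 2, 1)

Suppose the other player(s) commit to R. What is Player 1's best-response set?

argmax u_1 = {D}

u_1(A vs R) = 1
u_1(B vs R) = 0
u_1(C vs R) = 0
u_1(D vs R) = 4
u_1(E vs R) = 2
max payoff 4 at {D}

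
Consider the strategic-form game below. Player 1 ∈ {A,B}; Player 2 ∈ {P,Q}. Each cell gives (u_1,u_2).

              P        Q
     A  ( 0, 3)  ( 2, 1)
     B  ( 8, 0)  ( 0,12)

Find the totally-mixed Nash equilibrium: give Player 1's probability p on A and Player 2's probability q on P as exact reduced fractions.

(p,q) = (6/7, 1/5)

P1 indiff ⇒ q·0+(1-q)·2 = q·8+(1-q)·0 ⇒ q(-8) = (1-q)(-2) ⇒ q = 1/5
P2 indiff ⇒ p·3+(1-p)·0 = p·1+(1-p)·12 ⇒ p(2) = (1-p)(12) ⇒ p = 6/7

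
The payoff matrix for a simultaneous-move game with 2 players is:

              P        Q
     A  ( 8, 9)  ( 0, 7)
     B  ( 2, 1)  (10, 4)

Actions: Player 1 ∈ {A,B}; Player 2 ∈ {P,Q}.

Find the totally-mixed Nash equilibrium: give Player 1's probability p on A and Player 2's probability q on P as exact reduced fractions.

P1 indiff ⇒ q·8+(1-q)·0 = q·2+(1-q)·10 ⇒ q(6) = (1-q)(10) ⇒ q = 5/8
P2 indiff ⇒ p·9+(1-p)·1 = p·7+(1-p)·4 ⇒ p(2) = (1-p)(3) ⇒ p = 3/5

p=3/5, q=5/8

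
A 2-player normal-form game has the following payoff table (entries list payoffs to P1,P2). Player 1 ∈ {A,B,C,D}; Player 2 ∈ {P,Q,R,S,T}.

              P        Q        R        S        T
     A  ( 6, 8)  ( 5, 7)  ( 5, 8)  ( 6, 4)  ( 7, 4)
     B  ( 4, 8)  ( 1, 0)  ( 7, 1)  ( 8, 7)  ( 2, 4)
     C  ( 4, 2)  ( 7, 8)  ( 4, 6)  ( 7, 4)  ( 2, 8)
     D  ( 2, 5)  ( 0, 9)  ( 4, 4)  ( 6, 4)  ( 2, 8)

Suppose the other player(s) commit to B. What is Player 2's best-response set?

P2 best: {P}

u_2(P vs B) = 8
u_2(Q vs B) = 0
u_2(R vs B) = 1
u_2(S vs B) = 7
u_2(T vs B) = 4
max payoff 8 at {P}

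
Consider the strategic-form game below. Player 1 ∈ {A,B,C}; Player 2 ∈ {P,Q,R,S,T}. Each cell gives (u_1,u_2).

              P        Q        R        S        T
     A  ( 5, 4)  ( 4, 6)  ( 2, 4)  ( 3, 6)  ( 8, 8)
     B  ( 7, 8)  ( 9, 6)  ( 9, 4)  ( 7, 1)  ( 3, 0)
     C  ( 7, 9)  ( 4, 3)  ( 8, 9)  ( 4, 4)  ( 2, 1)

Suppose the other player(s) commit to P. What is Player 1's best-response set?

u_1(A vs P) = 5
u_1(B vs P) = 7
u_1(C vs P) = 7
max payoff 7 at {B,C}

BR_1 = {B,C}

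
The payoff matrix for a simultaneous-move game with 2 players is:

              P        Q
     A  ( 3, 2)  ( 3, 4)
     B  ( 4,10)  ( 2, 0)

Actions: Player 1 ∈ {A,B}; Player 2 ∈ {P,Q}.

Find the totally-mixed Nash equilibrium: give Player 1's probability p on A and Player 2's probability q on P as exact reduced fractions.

(p,q) = (5/6, 1/2)

P1 indiff ⇒ q·3+(1-q)·3 = q·4+(1-q)·2 ⇒ q(-1) = (1-q)(-1) ⇒ q = 1/2
P2 indiff ⇒ p·2+(1-p)·10 = p·4+(1-p)·0 ⇒ p(-2) = (1-p)(-10) ⇒ p = 5/6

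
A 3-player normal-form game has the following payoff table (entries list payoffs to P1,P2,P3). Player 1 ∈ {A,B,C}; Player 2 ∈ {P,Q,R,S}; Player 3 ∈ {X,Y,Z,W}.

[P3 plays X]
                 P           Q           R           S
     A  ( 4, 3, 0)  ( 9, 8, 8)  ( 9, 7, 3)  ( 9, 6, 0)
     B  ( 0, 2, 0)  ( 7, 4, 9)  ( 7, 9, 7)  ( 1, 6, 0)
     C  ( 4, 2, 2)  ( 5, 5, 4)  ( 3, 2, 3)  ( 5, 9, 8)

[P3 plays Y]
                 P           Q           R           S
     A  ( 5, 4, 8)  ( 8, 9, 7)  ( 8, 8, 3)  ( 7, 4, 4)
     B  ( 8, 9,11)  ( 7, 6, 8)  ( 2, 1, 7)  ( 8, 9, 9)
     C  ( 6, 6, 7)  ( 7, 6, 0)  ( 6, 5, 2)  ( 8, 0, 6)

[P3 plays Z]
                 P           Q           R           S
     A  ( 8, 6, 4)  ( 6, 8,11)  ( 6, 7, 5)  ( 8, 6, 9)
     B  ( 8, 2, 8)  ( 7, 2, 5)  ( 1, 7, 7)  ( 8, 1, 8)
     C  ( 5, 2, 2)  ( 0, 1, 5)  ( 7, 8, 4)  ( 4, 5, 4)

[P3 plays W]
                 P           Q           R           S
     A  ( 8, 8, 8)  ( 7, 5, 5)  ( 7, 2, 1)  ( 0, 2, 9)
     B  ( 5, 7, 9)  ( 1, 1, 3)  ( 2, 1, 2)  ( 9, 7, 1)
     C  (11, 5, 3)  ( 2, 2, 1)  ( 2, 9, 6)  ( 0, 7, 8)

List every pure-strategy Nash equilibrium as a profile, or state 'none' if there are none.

NE set: (B,P,Y), (B,S,Y)

(A,P,X): not NE [P2→Q gives 8>3; P3→W gives 8>0]
(A,P,Y): not NE [P1→B gives 8>5; P2→Q gives 9>4]
(A,P,Z): not NE [P2→Q gives 8>6; P3→W gives 8>4]
(A,P,W): not NE [P1→C gives 11>8]
(A,Q,X): not NE [P3→Z gives 11>8]
(A,Q,Y): not NE [P3→Z gives 11>7]
(A,Q,Z): not NE [P1→B gives 7>6]
(A,Q,W): not NE [P2→P gives 8>5; P3→Z gives 11>5]
(A,R,X): not NE [P2→Q gives 8>7; P3→Z gives 5>3]
(A,R,Y): not NE [P2→Q gives 9>8; P3→Z gives 5>3]
(A,R,Z): not NE [P1→C gives 7>6; P2→Q gives 8>7]
(A,R,W): not NE [P2→P gives 8>2; P3→Z gives 5>1]
(A,S,X): not NE [P2→Q gives 8>6; P3→W gives 9>0]
(A,S,Y): not NE [P1→C gives 8>7; P2→Q gives 9>4; P3→W gives 9>4]
(A,S,Z): not NE [P2→Q gives 8>6]
(A,S,W): not NE [P1→B gives 9>0; P2→P gives 8>2]
(B,P,X): not NE [P1→C gives 4>0; P2→R gives 9>2; P3→Y gives 11>0]
(B,P,Y): NE
(B,P,Z): not NE [P2→R gives 7>2; P3→Y gives 11>8]
(B,P,W): not NE [P1→C gives 11>5; P3→Y gives 11>9]
(B,Q,X): not NE [P1→A gives 9>7; P2→R gives 9>4]
(B,Q,Y): not NE [P1→A gives 8>7; P2→S gives 9>6; P3→X gives 9>8]
(B,Q,Z): not NE [P2→R gives 7>2; P3→X gives 9>5]
(B,Q,W): not NE [P1→A gives 7>1; P2→S gives 7>1; P3→X gives 9>3]
(B,R,X): not NE [P1→A gives 9>7]
(B,R,Y): not NE [P1→A gives 8>2; P2→S gives 9>1]
(B,R,Z): not NE [P1→C gives 7>1]
(B,R,W): not NE [P1→A gives 7>2; P2→S gives 7>1; P3→Z gives 7>2]
(B,S,X): not NE [P1→A gives 9>1; P2→R gives 9>6; P3→Y gives 9>0]
(B,S,Y): NE
(B,S,Z): not NE [P2→R gives 7>1; P3→Y gives 9>8]
(B,S,W): not NE [P3→Y gives 9>1]
(C,P,X): not NE [P2→S gives 9>2; P3→Y gives 7>2]
(C,P,Y): not NE [P1→B gives 8>6]
(C,P,Z): not NE [P1→B gives 8>5; P2→R gives 8>2; P3→Y gives 7>2]
(C,P,W): not NE [P2→R gives 9>5; P3→Y gives 7>3]
(C,Q,X): not NE [P1→A gives 9>5; P2→S gives 9>5; P3→Z gives 5>4]
(C,Q,Y): not NE [P1→A gives 8>7; P3→Z gives 5>0]
(C,Q,Z): not NE [P1→B gives 7>0; P2→R gives 8>1]
(C,Q,W): not NE [P1→A gives 7>2; P2→R gives 9>2; P3→Z gives 5>1]
(C,R,X): not NE [P1→A gives 9>3; P2→S gives 9>2; P3→W gives 6>3]
(C,R,Y): not NE [P1→A gives 8>6; P2→Q gives 6>5; P3→W gives 6>2]
(C,R,Z): not NE [P3→W gives 6>4]
(C,R,W): not NE [P1→A gives 7>2]
(C,S,X): not NE [P1→A gives 9>5]
(C,S,Y): not NE [P2→Q gives 6>0; P3→W gives 8>6]
(C,S,Z): not NE [P1→B gives 8>4; P2→R gives 8>5; P3→W gives 8>4]
(C,S,W): not NE [P1→B gives 9>0; P2→R gives 9>7]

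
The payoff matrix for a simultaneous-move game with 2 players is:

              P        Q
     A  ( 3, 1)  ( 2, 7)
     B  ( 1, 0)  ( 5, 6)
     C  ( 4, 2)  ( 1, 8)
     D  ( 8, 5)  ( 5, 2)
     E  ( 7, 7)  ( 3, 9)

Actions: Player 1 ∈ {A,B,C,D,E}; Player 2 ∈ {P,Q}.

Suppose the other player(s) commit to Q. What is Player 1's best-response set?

u_1(A vs Q) = 2
u_1(B vs Q) = 5
u_1(C vs Q) = 1
u_1(D vs Q) = 5
u_1(E vs Q) = 3
max payoff 5 at {B,D}

argmax u_1 = {B,D}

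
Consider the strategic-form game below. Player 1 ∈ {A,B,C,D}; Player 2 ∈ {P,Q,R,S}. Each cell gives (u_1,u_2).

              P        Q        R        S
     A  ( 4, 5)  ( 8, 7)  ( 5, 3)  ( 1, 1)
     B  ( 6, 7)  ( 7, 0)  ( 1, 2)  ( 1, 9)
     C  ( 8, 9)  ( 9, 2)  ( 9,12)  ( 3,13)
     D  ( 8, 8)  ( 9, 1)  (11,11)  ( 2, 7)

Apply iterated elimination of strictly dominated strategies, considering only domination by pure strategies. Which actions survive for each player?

IESDS → P1:{C,D} P2:{R,S}

P1 drop A (C beats it: P:8>4 Q:9>8 R:9>5 S:3>1)
P1 drop B (C beats it: P:8>6 Q:9>7 R:9>1 S:3>1)
P2 drop P (R beats it: C:12>9 D:11>8)
P2 drop Q (R beats it: C:12>2 D:11>1)
P1→{C,D} P2→{R,S}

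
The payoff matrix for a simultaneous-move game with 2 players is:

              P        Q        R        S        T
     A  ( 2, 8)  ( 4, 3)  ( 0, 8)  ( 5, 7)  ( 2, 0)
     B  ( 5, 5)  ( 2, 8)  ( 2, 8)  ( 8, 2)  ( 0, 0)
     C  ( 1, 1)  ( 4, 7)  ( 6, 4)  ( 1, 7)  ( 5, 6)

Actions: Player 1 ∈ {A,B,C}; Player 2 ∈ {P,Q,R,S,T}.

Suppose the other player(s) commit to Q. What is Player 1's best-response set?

P1 best: {A,C}

u_1(A vs Q) = 4
u_1(B vs Q) = 2
u_1(C vs Q) = 4
max payoff 4 at {A,C}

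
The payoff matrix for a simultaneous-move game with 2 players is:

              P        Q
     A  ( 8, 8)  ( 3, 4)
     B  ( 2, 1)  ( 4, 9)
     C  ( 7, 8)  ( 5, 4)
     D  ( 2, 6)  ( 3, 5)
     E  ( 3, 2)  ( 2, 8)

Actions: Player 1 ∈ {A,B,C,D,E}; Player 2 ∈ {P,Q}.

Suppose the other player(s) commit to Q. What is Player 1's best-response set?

u_1(A vs Q) = 3
u_1(B vs Q) = 4
u_1(C vs Q) = 5
u_1(D vs Q) = 3
u_1(E vs Q) = 2
max payoff 5 at {C}

BR_1 = {C}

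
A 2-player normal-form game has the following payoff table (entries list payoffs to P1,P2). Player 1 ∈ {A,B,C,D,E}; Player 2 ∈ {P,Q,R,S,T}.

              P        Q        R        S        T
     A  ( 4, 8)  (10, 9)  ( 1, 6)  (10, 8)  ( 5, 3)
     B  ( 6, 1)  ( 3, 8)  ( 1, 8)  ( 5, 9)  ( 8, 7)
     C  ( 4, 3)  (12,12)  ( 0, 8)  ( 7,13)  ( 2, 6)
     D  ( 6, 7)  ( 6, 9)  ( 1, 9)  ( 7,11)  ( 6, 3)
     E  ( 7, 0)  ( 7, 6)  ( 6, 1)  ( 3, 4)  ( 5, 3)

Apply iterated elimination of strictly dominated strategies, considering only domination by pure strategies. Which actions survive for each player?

P2 drop P (Q beats it: A:9>8 B:8>1 C:12>3 D:9>7 E:6>0)
P2 drop R (S beats it: A:8>6 B:9>8 C:13>8 D:11>9 E:4>1)
P2 drop T (Q beats it: A:9>3 B:8>7 C:12>6 D:9>3 E:6>3)
P1 drop B (A beats it: Q:10>3 S:10>5)
P1 drop D (A beats it: Q:10>6 S:10>7)
P1 drop E (A beats it: Q:10>7 S:10>3)
P1→{A,C} P2→{Q,S}

Survivors P1:{A,C} P2:{Q,S}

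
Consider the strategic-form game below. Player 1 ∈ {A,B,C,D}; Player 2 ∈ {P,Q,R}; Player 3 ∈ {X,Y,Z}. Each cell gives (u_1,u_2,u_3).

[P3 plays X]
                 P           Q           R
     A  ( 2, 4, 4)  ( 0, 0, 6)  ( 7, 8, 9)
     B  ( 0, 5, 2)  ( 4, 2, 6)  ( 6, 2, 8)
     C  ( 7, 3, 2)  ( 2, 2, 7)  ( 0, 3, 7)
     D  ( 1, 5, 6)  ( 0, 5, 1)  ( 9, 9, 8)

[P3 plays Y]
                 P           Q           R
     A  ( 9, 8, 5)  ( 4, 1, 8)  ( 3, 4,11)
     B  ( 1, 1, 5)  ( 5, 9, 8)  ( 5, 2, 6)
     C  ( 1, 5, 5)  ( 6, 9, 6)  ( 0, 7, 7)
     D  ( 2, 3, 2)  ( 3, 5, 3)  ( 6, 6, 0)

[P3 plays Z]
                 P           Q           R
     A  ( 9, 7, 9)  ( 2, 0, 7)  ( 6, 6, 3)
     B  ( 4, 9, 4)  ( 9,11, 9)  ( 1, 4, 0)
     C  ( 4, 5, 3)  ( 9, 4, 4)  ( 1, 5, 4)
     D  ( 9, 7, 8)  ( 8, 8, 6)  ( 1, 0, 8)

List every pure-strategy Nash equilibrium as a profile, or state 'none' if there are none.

(A,P,X): not NE [P1→C gives 7>2; P2→R gives 8>4; P3→Z gives 9>4]
(A,P,Y): not NE [P3→Z gives 9>5]
(A,P,Z): NE
(A,Q,X): not NE [P1→B gives 4>0; P2→R gives 8>0; P3→Y gives 8>6]
(A,Q,Y): not NE [P1→C gives 6>4; P2→P gives 8>1]
(A,Q,Z): not NE [P1→C gives 9>2; P2→P gives 7>0; P3→Y gives 8>7]
(A,R,X): not NE [P1→D gives 9>7; P3→Y gives 11>9]
(A,R,Y): not NE [P1→D gives 6>3; P2→P gives 8>4]
(A,R,Z): not NE [P2→P gives 7>6; P3→Y gives 11>3]
(B,P,X): not NE [P1→C gives 7>0; P3→Y gives 5>2]
(B,P,Y): not NE [P1→A gives 9>1; P2→Q gives 9>1]
(B,P,Z): not NE [P1→D gives 9>4; P2→Q gives 11>9; P3→Y gives 5>4]
(B,Q,X): not NE [P2→P gives 5>2; P3→Z gives 9>6]
(B,Q,Y): not NE [P1→C gives 6>5; P3→Z gives 9>8]
(B,Q,Z): NE
(B,R,X): not NE [P1→D gives 9>6; P2→P gives 5>2]
(B,R,Y): not NE [P1→D gives 6>5; P2→Q gives 9>2; P3→X gives 8>6]
(B,R,Z): not NE [P1→A gives 6>1; P2→Q gives 11>4; P3→X gives 8>0]
(C,P,X): not NE [P3→Y gives 5>2]
(C,P,Y): not NE [P1→A gives 9>1; P2→Q gives 9>5]
(C,P,Z): not NE [P1→D gives 9>4; P3→Y gives 5>3]
(C,Q,X): not NE [P1→B gives 4>2; P2→R gives 3>2]
(C,Q,Y): not NE [P3→X gives 7>6]
(C,Q,Z): not NE [P2→R gives 5>4; P3→X gives 7>4]
(C,R,X): not NE [P1→D gives 9>0]
(C,R,Y): not NE [P1→D gives 6>0; P2→Q gives 9>7]
(C,R,Z): not NE [P1→A gives 6>1; P3→Y gives 7>4]
(D,P,X): not NE [P1→C gives 7>1; P2→R gives 9>5; P3→Z gives 8>6]
(D,P,Y): not NE [P1→A gives 9>2; P2→R gives 6>3; P3→Z gives 8>2]
(D,P,Z): not NE [P2→Q gives 8>7]
(D,Q,X): not NE [P1→B gives 4>0; P2→R gives 9>5; P3→Z gives 6>1]
(D,Q,Y): not NE [P1→C gives 6>3; P2→R gives 6>5; P3→Z gives 6>3]
(D,Q,Z): not NE [P1→C gives 9>8]
(D,R,X): NE
(D,R,Y): not NE [P3→Z gives 8>0]
(D,R,Z): not NE [P1→A gives 6>1; P2→Q gives 8>0]

NE set: (A,P,Z), (B,Q,Z), (D,R,X)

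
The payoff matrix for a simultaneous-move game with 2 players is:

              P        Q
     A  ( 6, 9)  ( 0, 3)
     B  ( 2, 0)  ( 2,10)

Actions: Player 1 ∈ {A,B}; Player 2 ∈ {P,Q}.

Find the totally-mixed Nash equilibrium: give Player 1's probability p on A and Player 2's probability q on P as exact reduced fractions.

(p,q) = (5/8, 1/3)

P1 indiff ⇒ q·6+(1-q)·0 = q·2+(1-q)·2 ⇒ q(4) = (1-q)(2) ⇒ q = 1/3
P2 indiff ⇒ p·9+(1-p)·0 = p·3+(1-p)·10 ⇒ p(6) = (1-p)(10) ⇒ p = 5/8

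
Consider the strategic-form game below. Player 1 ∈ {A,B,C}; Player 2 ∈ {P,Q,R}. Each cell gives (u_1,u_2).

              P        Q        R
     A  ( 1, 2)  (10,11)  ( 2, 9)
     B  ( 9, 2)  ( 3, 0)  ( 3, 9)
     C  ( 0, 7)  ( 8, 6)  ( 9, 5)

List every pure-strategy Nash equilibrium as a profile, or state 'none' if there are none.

(A,P): not NE [P1→B gives 9>1; P2→Q gives 11>2]
(A,Q): NE
(A,R): not NE [P1→C gives 9>2; P2→Q gives 11>9]
(B,P): not NE [P2→R gives 9>2]
(B,Q): not NE [P1→A gives 10>3; P2→R gives 9>0]
(B,R): not NE [P1→C gives 9>3]
(C,P): not NE [P1→B gives 9>0]
(C,Q): not NE [P1→A gives 10>8; P2→P gives 7>6]
(C,R): not NE [P2→P gives 7>5]

NE set: (A,Q)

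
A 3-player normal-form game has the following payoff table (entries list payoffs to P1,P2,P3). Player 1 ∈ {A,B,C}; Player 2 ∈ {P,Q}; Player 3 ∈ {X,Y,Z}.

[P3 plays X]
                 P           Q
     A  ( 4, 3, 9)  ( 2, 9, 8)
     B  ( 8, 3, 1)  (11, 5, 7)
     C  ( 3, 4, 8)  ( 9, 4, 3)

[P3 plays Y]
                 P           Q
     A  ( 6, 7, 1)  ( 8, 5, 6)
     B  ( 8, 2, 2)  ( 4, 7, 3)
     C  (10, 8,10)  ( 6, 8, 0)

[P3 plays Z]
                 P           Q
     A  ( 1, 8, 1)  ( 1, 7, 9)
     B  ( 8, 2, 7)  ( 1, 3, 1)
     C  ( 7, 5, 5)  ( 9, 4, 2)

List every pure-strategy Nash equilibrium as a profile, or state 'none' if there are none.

NE set: (B,Q,X), (C,P,Y)

(A,P,X): not NE [P1→B gives 8>4; P2→Q gives 9>3]
(A,P,Y): not NE [P1→C gives 10>6; P3→X gives 9>1]
(A,P,Z): not NE [P1→B gives 8>1; P3→X gives 9>1]
(A,Q,X): not NE [P1→B gives 11>2; P3→Z gives 9>8]
(A,Q,Y): not NE [P2→P gives 7>5; P3→Z gives 9>6]
(A,Q,Z): not NE [P1→C gives 9>1; P2→P gives 8>7]
(B,P,X): not NE [P2→Q gives 5>3; P3→Z gives 7>1]
(B,P,Y): not NE [P1→C gives 10>8; P2→Q gives 7>2; P3→Z gives 7>2]
(B,P,Z): not NE [P2→Q gives 3>2]
(B,Q,X): NE
(B,Q,Y): not NE [P1→A gives 8>4; P3→X gives 7>3]
(B,Q,Z): not NE [P1→C gives 9>1; P3→X gives 7>1]
(C,P,X): not NE [P1→B gives 8>3; P3→Y gives 10>8]
(C,P,Y): NE
(C,P,Z): not NE [P1→B gives 8>7; P3→Y gives 10>5]
(C,Q,X): not NE [P1→B gives 11>9]
(C,Q,Y): not NE [P1→A gives 8>6; P3→X gives 3>0]
(C,Q,Z): not NE [P2→P gives 5>4; P3→X gives 3>2]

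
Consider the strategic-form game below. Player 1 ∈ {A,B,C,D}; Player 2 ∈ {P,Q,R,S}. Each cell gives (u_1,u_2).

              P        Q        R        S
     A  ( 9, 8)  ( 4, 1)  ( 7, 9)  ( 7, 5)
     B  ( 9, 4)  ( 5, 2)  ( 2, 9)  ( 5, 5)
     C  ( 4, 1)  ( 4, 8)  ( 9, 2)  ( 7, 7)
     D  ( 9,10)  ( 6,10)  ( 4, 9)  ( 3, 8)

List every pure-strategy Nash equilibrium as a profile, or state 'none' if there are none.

NE set: (D,P), (D,Q)

(A,P): not NE [P2→R gives 9>8]
(A,Q): not NE [P1→D gives 6>4; P2→R gives 9>1]
(A,R): not NE [P1→C gives 9>7]
(A,S): not NE [P2→R gives 9>5]
(B,P): not NE [P2→R gives 9>4]
(B,Q): not NE [P1→D gives 6>5; P2→R gives 9>2]
(B,R): not NE [P1→C gives 9>2]
(B,S): not NE [P1→C gives 7>5; P2→R gives 9>5]
(C,P): not NE [P1→D gives 9>4; P2→Q gives 8>1]
(C,Q): not NE [P1→D gives 6>4]
(C,R): not NE [P2→Q gives 8>2]
(C,S): not NE [P2→Q gives 8>7]
(D,P): NE
(D,Q): NE
(D,R): not NE [P1→C gives 9>4; P2→Q gives 10>9]
(D,S): not NE [P1→C gives 7>3; P2→Q gives 10>8]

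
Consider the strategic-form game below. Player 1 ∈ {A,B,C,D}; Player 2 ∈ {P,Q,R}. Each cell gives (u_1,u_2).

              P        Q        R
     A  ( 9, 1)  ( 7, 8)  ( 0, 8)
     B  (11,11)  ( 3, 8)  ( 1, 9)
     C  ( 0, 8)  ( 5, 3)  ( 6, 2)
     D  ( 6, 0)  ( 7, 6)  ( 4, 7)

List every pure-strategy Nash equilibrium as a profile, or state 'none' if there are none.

(A,P): not NE [P1→B gives 11>9; P2→R gives 8>1]
(A,Q): NE
(A,R): not NE [P1→C gives 6>0]
(B,P): NE
(B,Q): not NE [P1→D gives 7>3; P2→P gives 11>8]
(B,R): not NE [P1→C gives 6>1; P2→P gives 11>9]
(C,P): not NE [P1→B gives 11>0]
(C,Q): not NE [P1→D gives 7>5; P2→P gives 8>3]
(C,R): not NE [P2→P gives 8>2]
(D,P): not NE [P1→B gives 11>6; P2→R gives 7>0]
(D,Q): not NE [P2→R gives 7>6]
(D,R): not NE [P1→C gives 6>4]

PSNE = {(A,Q), (B,P)}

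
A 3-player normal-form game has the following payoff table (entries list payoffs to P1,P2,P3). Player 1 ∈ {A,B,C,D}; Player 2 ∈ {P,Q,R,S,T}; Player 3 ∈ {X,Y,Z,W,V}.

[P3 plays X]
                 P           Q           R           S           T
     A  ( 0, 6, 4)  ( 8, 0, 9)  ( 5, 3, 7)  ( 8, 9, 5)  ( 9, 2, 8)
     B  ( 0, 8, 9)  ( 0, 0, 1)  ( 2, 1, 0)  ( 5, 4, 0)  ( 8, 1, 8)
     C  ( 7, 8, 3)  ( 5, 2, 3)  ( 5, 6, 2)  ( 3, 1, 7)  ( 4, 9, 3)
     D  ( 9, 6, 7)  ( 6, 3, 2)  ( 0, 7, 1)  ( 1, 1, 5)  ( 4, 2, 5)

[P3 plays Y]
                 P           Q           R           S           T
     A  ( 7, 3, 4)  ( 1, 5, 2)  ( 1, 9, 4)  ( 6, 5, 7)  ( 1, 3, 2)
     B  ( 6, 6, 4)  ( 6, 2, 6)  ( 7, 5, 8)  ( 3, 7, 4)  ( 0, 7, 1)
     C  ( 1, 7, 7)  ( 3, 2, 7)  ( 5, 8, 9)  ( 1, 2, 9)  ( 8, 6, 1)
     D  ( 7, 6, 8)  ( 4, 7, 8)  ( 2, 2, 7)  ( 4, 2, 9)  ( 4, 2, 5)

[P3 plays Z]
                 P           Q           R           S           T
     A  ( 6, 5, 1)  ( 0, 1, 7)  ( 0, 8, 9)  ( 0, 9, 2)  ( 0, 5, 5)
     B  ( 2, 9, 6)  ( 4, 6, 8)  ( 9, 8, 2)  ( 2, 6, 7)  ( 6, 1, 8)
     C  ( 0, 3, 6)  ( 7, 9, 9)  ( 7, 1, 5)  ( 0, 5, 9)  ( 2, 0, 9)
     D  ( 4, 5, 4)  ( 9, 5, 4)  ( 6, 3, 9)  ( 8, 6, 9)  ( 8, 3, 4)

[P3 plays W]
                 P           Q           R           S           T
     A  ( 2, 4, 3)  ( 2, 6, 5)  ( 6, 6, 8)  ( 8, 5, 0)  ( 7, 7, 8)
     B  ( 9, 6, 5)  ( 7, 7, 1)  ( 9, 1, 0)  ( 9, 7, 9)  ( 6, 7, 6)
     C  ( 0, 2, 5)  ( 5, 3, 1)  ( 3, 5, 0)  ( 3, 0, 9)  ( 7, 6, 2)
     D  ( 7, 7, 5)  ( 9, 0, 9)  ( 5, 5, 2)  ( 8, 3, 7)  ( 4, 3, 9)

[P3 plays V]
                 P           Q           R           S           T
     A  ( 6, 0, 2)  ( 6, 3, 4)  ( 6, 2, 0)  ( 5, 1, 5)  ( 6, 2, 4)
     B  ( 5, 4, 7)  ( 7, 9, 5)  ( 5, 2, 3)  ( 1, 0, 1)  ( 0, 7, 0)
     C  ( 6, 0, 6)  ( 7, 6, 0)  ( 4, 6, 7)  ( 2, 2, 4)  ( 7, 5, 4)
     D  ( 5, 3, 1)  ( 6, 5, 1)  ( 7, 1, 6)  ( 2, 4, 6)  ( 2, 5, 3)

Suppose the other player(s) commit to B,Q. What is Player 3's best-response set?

P3 best: {Z}

u_3(X vs B,Q) = 1
u_3(Y vs B,Q) = 6
u_3(Z vs B,Q) = 8
u_3(W vs B,Q) = 1
u_3(V vs B,Q) = 5
max payoff 8 at {Z}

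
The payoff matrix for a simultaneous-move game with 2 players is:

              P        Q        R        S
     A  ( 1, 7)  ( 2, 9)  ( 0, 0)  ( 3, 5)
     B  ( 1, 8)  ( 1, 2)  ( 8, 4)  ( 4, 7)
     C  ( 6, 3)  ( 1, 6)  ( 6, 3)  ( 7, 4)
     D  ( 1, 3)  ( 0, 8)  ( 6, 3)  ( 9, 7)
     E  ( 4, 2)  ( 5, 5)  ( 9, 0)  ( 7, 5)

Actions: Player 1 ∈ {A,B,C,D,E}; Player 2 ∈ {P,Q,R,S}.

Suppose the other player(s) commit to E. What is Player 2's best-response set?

u_2(P vs E) = 2
u_2(Q vs E) = 5
u_2(R vs E) = 0
u_2(S vs E) = 5
max payoff 5 at {Q,S}

BR_2 = {Q,S}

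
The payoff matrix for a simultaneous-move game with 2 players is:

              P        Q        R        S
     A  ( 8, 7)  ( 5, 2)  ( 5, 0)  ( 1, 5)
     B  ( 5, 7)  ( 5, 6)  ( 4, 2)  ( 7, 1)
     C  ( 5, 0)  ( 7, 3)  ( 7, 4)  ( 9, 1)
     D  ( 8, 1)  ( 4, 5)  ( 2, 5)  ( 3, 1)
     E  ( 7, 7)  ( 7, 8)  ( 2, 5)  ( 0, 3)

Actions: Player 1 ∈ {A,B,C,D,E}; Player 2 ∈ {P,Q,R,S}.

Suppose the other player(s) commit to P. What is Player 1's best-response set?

u_1(A vs P) = 8
u_1(B vs P) = 5
u_1(C vs P) = 5
u_1(D vs P) = 8
u_1(E vs P) = 7
max payoff 8 at {A,D}

BR_1 = {A,D}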